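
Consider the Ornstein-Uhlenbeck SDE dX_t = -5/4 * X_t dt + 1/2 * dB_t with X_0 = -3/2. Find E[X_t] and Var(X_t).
E[X_t] = -3*exp(-5*t/4)/2; Var(X_t) = 1/10 - exp(-5*t/2)/10

The OU SDE dX = -theta X dt + sigma dB admits the integrating factor exp(theta t): d(exp(theta t) X_t) = sigma exp(theta t) dB_t. Integrating from 0 to t:
  X_t = x_0 * exp(-theta t) + sigma * int_0^t exp(-theta (t-s)) dB_s.
The Itô integral has mean 0 and (by the Itô isometry) variance sigma^2 * int_0^t exp(-2 theta (t - s)) ds = sigma^2 * (1 - exp(-2 theta t)) / (2 theta).
With theta = 5/4, sigma = 1/2, x_0 = -3/2:
  E[X_t] = -3/2 * exp(-5/4 t) = -3*exp(-5*t/4)/2
  Var(X_t) = (1/2)^2 * (1 - exp(-2*5/4 t)) / (2 * 5/4) = 1/10 - exp(-5*t/2)/10.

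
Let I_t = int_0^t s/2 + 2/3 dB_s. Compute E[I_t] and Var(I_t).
E[I_t] = 0; Var(I_t) = t*(3*t^2 + 12*t + 16)/36

The Itô integral of a deterministic integrand f(s) has mean 0 because each increment f(s) * (B_{s+ds} - B_s) has mean 0. By the Itô isometry:
  Var( int_0^t f(s) dB_s ) = E[ (int_0^t f(s) dB_s)^2 ] = int_0^t f(s)^2 ds.
Here f(s) = s/2 + 2/3, so f(s)^2 = (3*s + 4)^2/36. Integrate:
  int_0^t ((3*s + 4)^2/36) ds = t*(3*t^2 + 12*t + 16)/36.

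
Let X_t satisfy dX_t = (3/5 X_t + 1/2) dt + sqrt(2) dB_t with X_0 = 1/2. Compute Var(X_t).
Var(X_t) = 5*exp(6*t/5)/3 - 5/3

The variance V(t) = Var(X_t) satisfies V'(t) = 2 a V(t) + c^2 with V(0) = 0 (drift coefficient is linear in X, diffusion is constant). With a = 3/5, c = sqrt(2), the solution is
  V(t) = (c^2 / (2 a)) * (exp(2 a t) - 1)
       = (sqrt(2)^2 / (2*(3/5))) * (exp((6/5) t) - 1)
       = 5*exp(6*t/5)/3 - 5/3.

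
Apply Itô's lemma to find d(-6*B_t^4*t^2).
d(-6*B_t^4*t^2) = (12*B_t^2*t*(-B_t^2 - 3*t)) dt + (-24*B_t^3*t^2) dB_t

Itô's formula for f(t, x): d f(t, B_t) = (f_t + (1/2) f_xx) dt + f_x dB_t. Compute partials of f(t, x) = -6*t^2*x^4:
  f_t(t,x)  = -12*t*x^4
  f_x(t,x)  = -24*t^2*x^3
  f_xx(t,x) = -72*t^2*x^2
Assemble drift = f_t + (1/2) f_xx = 12*t*x^2*(-3*t - x^2) and diffusion = f_x = -24*t^2*x^3. Substituting x = B_t:
  d(-6*B_t^4*t^2) = (12*B_t^2*t*(-B_t^2 - 3*t)) dt + (-24*B_t^3*t^2) dB_t.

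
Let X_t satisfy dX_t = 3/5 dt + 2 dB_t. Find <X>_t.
<X>_t = 4*t

For an Itô process dX_t = a(t) dt + b(t) dB_t, the quadratic variation is <X>_t = int_0^t b(s)^2 ds (the drift term does not contribute). Here b(s) = 2, so
  b(s)^2 = 4.
Integrating from 0 to t:
  <X>_t = int_0^t (4) ds = 4*t.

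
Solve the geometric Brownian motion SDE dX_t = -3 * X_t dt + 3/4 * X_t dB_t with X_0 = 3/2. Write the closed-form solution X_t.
X_t = 3/2 * exp((-105/32) * t + (3/4) * B_t)

For GBM dX = mu X dt + sigma X dB with X_0 = x_0, apply Itô to Y = log X: dY = (mu - sigma^2/2) dt + sigma dB, so Y_t = log(x_0) + (mu - sigma^2/2) t + sigma B_t and hence X_t = x_0 * exp((mu - sigma^2/2) t + sigma B_t).
With mu = -3, sigma = 3/4, x_0 = 3/2, this gives:
  X_t = 3/2 * exp((-105/32) * t + (3/4) * B_t).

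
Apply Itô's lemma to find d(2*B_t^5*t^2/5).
d(2*B_t^5*t^2/5) = (4*B_t^3*t*(B_t^2 + 5*t)/5) dt + (2*B_t^4*t^2) dB_t

Itô's formula for f(t, x): d f(t, B_t) = (f_t + (1/2) f_xx) dt + f_x dB_t. Compute partials of f(t, x) = 2*t^2*x^5/5:
  f_t(t,x)  = 4*t*x^5/5
  f_x(t,x)  = 2*t^2*x^4
  f_xx(t,x) = 8*t^2*x^3
Assemble drift = f_t + (1/2) f_xx = 4*t*x^3*(5*t + x^2)/5 and diffusion = f_x = 2*t^2*x^4. Substituting x = B_t:
  d(2*B_t^5*t^2/5) = (4*B_t^3*t*(B_t^2 + 5*t)/5) dt + (2*B_t^4*t^2) dB_t.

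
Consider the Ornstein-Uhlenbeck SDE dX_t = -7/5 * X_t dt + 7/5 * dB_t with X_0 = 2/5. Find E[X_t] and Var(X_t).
E[X_t] = 2*exp(-7*t/5)/5; Var(X_t) = 7/10 - 7*exp(-14*t/5)/10

The OU SDE dX = -theta X dt + sigma dB admits the integrating factor exp(theta t): d(exp(theta t) X_t) = sigma exp(theta t) dB_t. Integrating from 0 to t:
  X_t = x_0 * exp(-theta t) + sigma * int_0^t exp(-theta (t-s)) dB_s.
The Itô integral has mean 0 and (by the Itô isometry) variance sigma^2 * int_0^t exp(-2 theta (t - s)) ds = sigma^2 * (1 - exp(-2 theta t)) / (2 theta).
With theta = 7/5, sigma = 7/5, x_0 = 2/5:
  E[X_t] = 2/5 * exp(-7/5 t) = 2*exp(-7*t/5)/5
  Var(X_t) = (7/5)^2 * (1 - exp(-2*7/5 t)) / (2 * 7/5) = 7/10 - 7*exp(-14*t/5)/10.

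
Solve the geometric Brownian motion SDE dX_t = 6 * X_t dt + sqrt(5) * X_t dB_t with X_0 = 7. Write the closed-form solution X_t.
X_t = 7 * exp((7/2) * t + (sqrt(5)) * B_t)

For GBM dX = mu X dt + sigma X dB with X_0 = x_0, apply Itô to Y = log X: dY = (mu - sigma^2/2) dt + sigma dB, so Y_t = log(x_0) + (mu - sigma^2/2) t + sigma B_t and hence X_t = x_0 * exp((mu - sigma^2/2) t + sigma B_t).
With mu = 6, sigma = sqrt(5), x_0 = 7, this gives:
  X_t = 7 * exp((7/2) * t + (sqrt(5)) * B_t).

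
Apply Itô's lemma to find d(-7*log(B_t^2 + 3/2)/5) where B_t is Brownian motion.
d(-7*log(B_t^2 + 3/2)/5) = (14*(2*B_t^2 - 3)/(5*(2*B_t^2 + 3)^2)) dt + (-28*B_t/(10*B_t^2 + 15)) dB_t

Itô's formula for f(B_t) gives d f(B_t) = f'(B_t) dB_t + (1/2) f''(B_t) dt. Compute derivatives of f(x) = -7*log(x^2 + 3/2)/5:
  f'(x)  = -28*x/(10*x^2 + 15)
  f''(x) = 28*(2*x^2 - 3)/(5*(2*x^2 + 3)^2)
Substitute x = B_t and multiply the f'' term by 1/2:
  drift     = (1/2) * (28*(2*x^2 - 3)/(5*(2*x^2 + 3)^2)) evaluated at B_t = 14*(2*B_t^2 - 3)/(5*(2*B_t^2 + 3)^2)
  diffusion = (-28*x/(10*x^2 + 15)) evaluated at B_t = -28*B_t/(10*B_t^2 + 15)
Therefore d(-7*log(B_t^2 + 3/2)/5) = (14*(2*B_t^2 - 3)/(5*(2*B_t^2 + 3)^2)) dt + (-28*B_t/(10*B_t^2 + 15)) dB_t.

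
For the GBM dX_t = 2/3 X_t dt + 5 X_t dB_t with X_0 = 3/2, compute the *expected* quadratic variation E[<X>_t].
E[<X>_t] = 675*exp(79*t/3)/316 - 675/316

<X>_t = int_0^t (5 * X_s)^2 ds. Taking expectation inside the integral: E[<X>_t] = 5^2 * int_0^t E[X_s^2] ds. For GBM, E[X_s^2] = x_0^2 * exp((2 mu + sigma^2) s). Integrating:
  E[<X>_t] = 5^2 * (3/2)^2 * (exp((2*(2/3) + 5^2) t) - 1) / (2*(2/3) + 5^2)
           = 5^2 * (3/2)^2 * (exp((79/3) t) - 1) / (79/3) = 675*exp(79*t/3)/316 - 675/316.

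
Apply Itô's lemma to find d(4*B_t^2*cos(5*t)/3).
d(4*B_t^2*cos(5*t)/3) = (-20*B_t^2*sin(5*t)/3 + 4*cos(5*t)/3) dt + (8*B_t*cos(5*t)/3) dB_t

Itô's formula for f(t, x): d f(t, B_t) = (f_t + (1/2) f_xx) dt + f_x dB_t. Compute partials of f(t, x) = 4*x^2*cos(5*t)/3:
  f_t(t,x)  = -20*x^2*sin(5*t)/3
  f_x(t,x)  = 8*x*cos(5*t)/3
  f_xx(t,x) = 8*cos(5*t)/3
Assemble drift = f_t + (1/2) f_xx = -20*x^2*sin(5*t)/3 + 4*cos(5*t)/3 and diffusion = f_x = 8*x*cos(5*t)/3. Substituting x = B_t:
  d(4*B_t^2*cos(5*t)/3) = (-20*B_t^2*sin(5*t)/3 + 4*cos(5*t)/3) dt + (8*B_t*cos(5*t)/3) dB_t.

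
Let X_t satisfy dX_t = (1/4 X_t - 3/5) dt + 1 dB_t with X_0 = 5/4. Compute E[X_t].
E[X_t] = 12/5 - 23*exp(t/4)/20

Taking expectations and using E[dB_t] = 0, the mean m(t) = E[X_t] satisfies the ODE m'(t) = a m(t) + b with m(0) = x_0. With a = 1/4, b = -3/5, x_0 = 5/4, the solution is
  m(t) = x_0 * exp(a t) + (b/a) * (exp(a t) - 1)
       = (5/4) * exp((1/4) t) + ((-3/5)/(1/4)) * (exp((1/4) t) - 1)
       = 12/5 - 23*exp(t/4)/20.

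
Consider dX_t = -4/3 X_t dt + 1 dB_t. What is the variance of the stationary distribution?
lim Var(X_t) = 3/8

The OU SDE dX = -theta X dt + sigma dB admits the integrating factor exp(theta t): d(exp(theta t) X_t) = sigma exp(theta t) dB_t. Integrating from 0 to t gives X_t = x_0 * exp(-theta t) + sigma * int_0^t exp(-theta (t-s)) dB_s for any initial x_0. The Itô integral has variance (by the Itô isometry) sigma^2 * int_0^t exp(-2 theta (t - s)) ds = sigma^2 * (1 - exp(-2 theta t)) / (2 theta), independent of x_0.
With theta = 4/3, sigma = 1:
  Var(X_t) = (1)^2 * (1 - exp(-2*4/3 t)) / (2 * 4/3) = 3/8 - 3*exp(-8*t/3)/8.
As t -> infinity, exp(-2*4/3 t) -> 0, so the stationary variance is sigma^2 / (2 theta) = 3/8.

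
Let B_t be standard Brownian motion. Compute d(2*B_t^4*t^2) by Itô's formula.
d(2*B_t^4*t^2) = (4*B_t^2*t*(B_t^2 + 3*t)) dt + (8*B_t^3*t^2) dB_t

Itô's formula for f(t, x): d f(t, B_t) = (f_t + (1/2) f_xx) dt + f_x dB_t. Compute partials of f(t, x) = 2*t^2*x^4:
  f_t(t,x)  = 4*t*x^4
  f_x(t,x)  = 8*t^2*x^3
  f_xx(t,x) = 24*t^2*x^2
Assemble drift = f_t + (1/2) f_xx = 4*t*x^2*(3*t + x^2) and diffusion = f_x = 8*t^2*x^3. Substituting x = B_t:
  d(2*B_t^4*t^2) = (4*B_t^2*t*(B_t^2 + 3*t)) dt + (8*B_t^3*t^2) dB_t.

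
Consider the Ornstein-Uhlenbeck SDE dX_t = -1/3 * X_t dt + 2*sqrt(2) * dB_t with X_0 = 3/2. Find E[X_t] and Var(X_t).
E[X_t] = 3*exp(-t/3)/2; Var(X_t) = 12 - 12*exp(-2*t/3)

The OU SDE dX = -theta X dt + sigma dB admits the integrating factor exp(theta t): d(exp(theta t) X_t) = sigma exp(theta t) dB_t. Integrating from 0 to t:
  X_t = x_0 * exp(-theta t) + sigma * int_0^t exp(-theta (t-s)) dB_s.
The Itô integral has mean 0 and (by the Itô isometry) variance sigma^2 * int_0^t exp(-2 theta (t - s)) ds = sigma^2 * (1 - exp(-2 theta t)) / (2 theta).
With theta = 1/3, sigma = 2*sqrt(2), x_0 = 3/2:
  E[X_t] = 3/2 * exp(-1/3 t) = 3*exp(-t/3)/2
  Var(X_t) = (2*sqrt(2))^2 * (1 - exp(-2*1/3 t)) / (2 * 1/3) = 12 - 12*exp(-2*t/3).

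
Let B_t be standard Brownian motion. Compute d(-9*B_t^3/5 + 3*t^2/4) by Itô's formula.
d(-9*B_t^3/5 + 3*t^2/4) = (-27*B_t/5 + 3*t/2) dt + (-27*B_t^2/5) dB_t

Itô's formula for f(t, x): d f(t, B_t) = (f_t + (1/2) f_xx) dt + f_x dB_t. Compute partials of f(t, x) = 3*t^2/4 - 9*x^3/5:
  f_t(t,x)  = 3*t/2
  f_x(t,x)  = -27*x^2/5
  f_xx(t,x) = -54*x/5
Assemble drift = f_t + (1/2) f_xx = 3*t/2 - 27*x/5 and diffusion = f_x = -27*x^2/5. Substituting x = B_t:
  d(-9*B_t^3/5 + 3*t^2/4) = (-27*B_t/5 + 3*t/2) dt + (-27*B_t^2/5) dB_t.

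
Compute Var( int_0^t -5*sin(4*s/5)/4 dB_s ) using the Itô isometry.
Var = 25*t/32 - 125*sin(4*t/5)*cos(4*t/5)/128

The Itô integral of a deterministic integrand f(s) has mean 0 because each increment f(s) * (B_{s+ds} - B_s) has mean 0. By the Itô isometry:
  Var( int_0^t f(s) dB_s ) = E[ (int_0^t f(s) dB_s)^2 ] = int_0^t f(s)^2 ds.
Here f(s) = -5*sin(4*s/5)/4, so f(s)^2 = 25*sin(4*s/5)^2/16. Integrate:
  int_0^t (25*sin(4*s/5)^2/16) ds = 25*t/32 - 125*sin(4*t/5)*cos(4*t/5)/128.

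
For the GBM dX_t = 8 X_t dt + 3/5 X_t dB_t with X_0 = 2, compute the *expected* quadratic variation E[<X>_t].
E[<X>_t] = 36*exp(409*t/25)/409 - 36/409

<X>_t = int_0^t ((3/5) * X_s)^2 ds. Taking expectation inside the integral: E[<X>_t] = (3/5)^2 * int_0^t E[X_s^2] ds. For GBM, E[X_s^2] = x_0^2 * exp((2 mu + sigma^2) s). Integrating:
  E[<X>_t] = (3/5)^2 * 2^2 * (exp((2*8 + (3/5)^2) t) - 1) / (2*8 + (3/5)^2)
           = (3/5)^2 * 2^2 * (exp((409/25) t) - 1) / (409/25) = 36*exp(409*t/25)/409 - 36/409.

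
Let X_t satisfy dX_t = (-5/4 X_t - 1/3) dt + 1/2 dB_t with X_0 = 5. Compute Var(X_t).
Var(X_t) = 1/10 - exp(-5*t/2)/10

The variance V(t) = Var(X_t) satisfies V'(t) = 2 a V(t) + c^2 with V(0) = 0 (drift coefficient is linear in X, diffusion is constant). With a = -5/4, c = 1/2, the solution is
  V(t) = (c^2 / (2 a)) * (exp(2 a t) - 1)
       = ((1/2)^2 / (2*(-5/4))) * (exp((-5/2) t) - 1)
       = 1/10 - exp(-5*t/2)/10.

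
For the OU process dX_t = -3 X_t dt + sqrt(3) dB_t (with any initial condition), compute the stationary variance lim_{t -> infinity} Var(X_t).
lim Var(X_t) = 1/2

The OU SDE dX = -theta X dt + sigma dB admits the integrating factor exp(theta t): d(exp(theta t) X_t) = sigma exp(theta t) dB_t. Integrating from 0 to t gives X_t = x_0 * exp(-theta t) + sigma * int_0^t exp(-theta (t-s)) dB_s for any initial x_0. The Itô integral has variance (by the Itô isometry) sigma^2 * int_0^t exp(-2 theta (t - s)) ds = sigma^2 * (1 - exp(-2 theta t)) / (2 theta), independent of x_0.
With theta = 3, sigma = sqrt(3):
  Var(X_t) = (sqrt(3))^2 * (1 - exp(-2*3 t)) / (2 * 3) = 1/2 - exp(-6*t)/2.
As t -> infinity, exp(-2*3 t) -> 0, so the stationary variance is sigma^2 / (2 theta) = 1/2.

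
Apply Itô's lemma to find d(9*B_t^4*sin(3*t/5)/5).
d(9*B_t^4*sin(3*t/5)/5) = (27*B_t^2*(B_t^2*cos(3*t/5) + 10*sin(3*t/5))/25) dt + (36*B_t^3*sin(3*t/5)/5) dB_t

Itô's formula for f(t, x): d f(t, B_t) = (f_t + (1/2) f_xx) dt + f_x dB_t. Compute partials of f(t, x) = 9*x^4*sin(3*t/5)/5:
  f_t(t,x)  = 27*x^4*cos(3*t/5)/25
  f_x(t,x)  = 36*x^3*sin(3*t/5)/5
  f_xx(t,x) = 108*x^2*sin(3*t/5)/5
Assemble drift = f_t + (1/2) f_xx = 27*x^2*(x^2*cos(3*t/5) + 10*sin(3*t/5))/25 and diffusion = f_x = 36*x^3*sin(3*t/5)/5. Substituting x = B_t:
  d(9*B_t^4*sin(3*t/5)/5) = (27*B_t^2*(B_t^2*cos(3*t/5) + 10*sin(3*t/5))/25) dt + (36*B_t^3*sin(3*t/5)/5) dB_t.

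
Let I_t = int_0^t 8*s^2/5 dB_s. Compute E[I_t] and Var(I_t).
E[I_t] = 0; Var(I_t) = 64*t^5/125

The Itô integral of a deterministic integrand f(s) has mean 0 because each increment f(s) * (B_{s+ds} - B_s) has mean 0. By the Itô isometry:
  Var( int_0^t f(s) dB_s ) = E[ (int_0^t f(s) dB_s)^2 ] = int_0^t f(s)^2 ds.
Here f(s) = 8*s^2/5, so f(s)^2 = 64*s^4/25. Integrate:
  int_0^t (64*s^4/25) ds = 64*t^5/125.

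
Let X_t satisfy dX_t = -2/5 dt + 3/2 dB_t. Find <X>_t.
<X>_t = 9*t/4

For an Itô process dX_t = a(t) dt + b(t) dB_t, the quadratic variation is <X>_t = int_0^t b(s)^2 ds (the drift term does not contribute). Here b(s) = 3/2, so
  b(s)^2 = 9/4.
Integrating from 0 to t:
  <X>_t = int_0^t (9/4) ds = 9*t/4.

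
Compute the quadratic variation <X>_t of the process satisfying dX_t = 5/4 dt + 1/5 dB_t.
<X>_t = t/25

For an Itô process dX_t = a(t) dt + b(t) dB_t, the quadratic variation is <X>_t = int_0^t b(s)^2 ds (the drift term does not contribute). Here b(s) = 1/5, so
  b(s)^2 = 1/25.
Integrating from 0 to t:
  <X>_t = int_0^t (1/25) ds = t/25.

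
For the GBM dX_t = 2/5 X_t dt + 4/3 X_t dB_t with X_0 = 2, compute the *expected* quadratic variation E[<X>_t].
E[<X>_t] = 80*exp(116*t/45)/29 - 80/29

<X>_t = int_0^t ((4/3) * X_s)^2 ds. Taking expectation inside the integral: E[<X>_t] = (4/3)^2 * int_0^t E[X_s^2] ds. For GBM, E[X_s^2] = x_0^2 * exp((2 mu + sigma^2) s). Integrating:
  E[<X>_t] = (4/3)^2 * 2^2 * (exp((2*(2/5) + (4/3)^2) t) - 1) / (2*(2/5) + (4/3)^2)
           = (4/3)^2 * 2^2 * (exp((116/45) t) - 1) / (116/45) = 80*exp(116*t/45)/29 - 80/29.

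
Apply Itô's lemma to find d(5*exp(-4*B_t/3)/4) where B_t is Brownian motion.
d(5*exp(-4*B_t/3)/4) = (10*exp(-4*B_t/3)/9) dt + (-5*exp(-4*B_t/3)/3) dB_t

Itô's formula for f(B_t) gives d f(B_t) = f'(B_t) dB_t + (1/2) f''(B_t) dt. Compute derivatives of f(x) = 5*exp(-4*x/3)/4:
  f'(x)  = -5*exp(-4*x/3)/3
  f''(x) = 20*exp(-4*x/3)/9
Substitute x = B_t and multiply the f'' term by 1/2:
  drift     = (1/2) * (20*exp(-4*x/3)/9) evaluated at B_t = 10*exp(-4*B_t/3)/9
  diffusion = (-5*exp(-4*x/3)/3) evaluated at B_t = -5*exp(-4*B_t/3)/3
Therefore d(5*exp(-4*B_t/3)/4) = (10*exp(-4*B_t/3)/9) dt + (-5*exp(-4*B_t/3)/3) dB_t.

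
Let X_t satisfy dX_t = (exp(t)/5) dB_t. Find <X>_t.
<X>_t = exp(2*t)/50 - 1/50

For an Itô process dX_t = a(t) dt + b(t) dB_t, the quadratic variation is <X>_t = int_0^t b(s)^2 ds (the drift term does not contribute). Here b(s) = exp(s)/5, so
  b(s)^2 = exp(2*s)/25.
Integrating from 0 to t:
  <X>_t = int_0^t (exp(2*s)/25) ds = exp(2*t)/50 - 1/50.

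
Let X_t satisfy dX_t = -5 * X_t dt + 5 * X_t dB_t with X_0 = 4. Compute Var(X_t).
Var(X_t) = (16*exp(25*t) - 16)*exp(-10*t)

For GBM dX = mu X dt + sigma X dB with X_0 = x_0, apply Itô to Y = log X: dY = (mu - sigma^2/2) dt + sigma dB, so Y_t = log(x_0) + (mu - sigma^2/2) t + sigma B_t and hence X_t = x_0 * exp((mu - sigma^2/2) t + sigma B_t).
With mu = -5, sigma = 5, x_0 = 4, this gives:
  X_t = 4 * exp((-35/2) * t + (5) * B_t).
Since sigma*B_t ~ Normal(0, sigma^2 t), E[exp(sigma*B_t)] = exp(sigma^2 t / 2); so E[X_t] = x_0 * exp((mu - sigma^2/2) t) * exp(sigma^2 t / 2) = x_0 * exp(mu t) = 4*exp(-5*t).
Var(X_t) = E[X_t^2] - (E[X_t])^2 = x_0^2 * exp(2 mu t) * (exp(sigma^2 t) - 1) = (16*exp(25*t) - 16)*exp(-10*t).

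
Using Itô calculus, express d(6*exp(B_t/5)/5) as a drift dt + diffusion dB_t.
d(6*exp(B_t/5)/5) = (3*exp(B_t/5)/125) dt + (6*exp(B_t/5)/25) dB_t

Itô's formula for f(B_t) gives d f(B_t) = f'(B_t) dB_t + (1/2) f''(B_t) dt. Compute derivatives of f(x) = 6*exp(x/5)/5:
  f'(x)  = 6*exp(x/5)/25
  f''(x) = 6*exp(x/5)/125
Substitute x = B_t and multiply the f'' term by 1/2:
  drift     = (1/2) * (6*exp(x/5)/125) evaluated at B_t = 3*exp(B_t/5)/125
  diffusion = (6*exp(x/5)/25) evaluated at B_t = 6*exp(B_t/5)/25
Therefore d(6*exp(B_t/5)/5) = (3*exp(B_t/5)/125) dt + (6*exp(B_t/5)/25) dB_t.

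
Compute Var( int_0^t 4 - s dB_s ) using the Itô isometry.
Var = t*(t^2 - 12*t + 48)/3

The Itô integral of a deterministic integrand f(s) has mean 0 because each increment f(s) * (B_{s+ds} - B_s) has mean 0. By the Itô isometry:
  Var( int_0^t f(s) dB_s ) = E[ (int_0^t f(s) dB_s)^2 ] = int_0^t f(s)^2 ds.
Here f(s) = 4 - s, so f(s)^2 = (s - 4)^2. Integrate:
  int_0^t ((s - 4)^2) ds = t*(t^2 - 12*t + 48)/3.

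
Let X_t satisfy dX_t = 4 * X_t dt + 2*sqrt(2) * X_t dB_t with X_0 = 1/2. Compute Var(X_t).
Var(X_t) = (exp(8*t) - 1)*exp(8*t)/4

For GBM dX = mu X dt + sigma X dB with X_0 = x_0, apply Itô to Y = log X: dY = (mu - sigma^2/2) dt + sigma dB, so Y_t = log(x_0) + (mu - sigma^2/2) t + sigma B_t and hence X_t = x_0 * exp((mu - sigma^2/2) t + sigma B_t).
With mu = 4, sigma = 2*sqrt(2), x_0 = 1/2, this gives:
  X_t = 1/2 * exp((0) * t + (2*sqrt(2)) * B_t).
Since sigma*B_t ~ Normal(0, sigma^2 t), E[exp(sigma*B_t)] = exp(sigma^2 t / 2); so E[X_t] = x_0 * exp((mu - sigma^2/2) t) * exp(sigma^2 t / 2) = x_0 * exp(mu t) = exp(4*t)/2.
Var(X_t) = E[X_t^2] - (E[X_t])^2 = x_0^2 * exp(2 mu t) * (exp(sigma^2 t) - 1) = (exp(8*t) - 1)*exp(8*t)/4.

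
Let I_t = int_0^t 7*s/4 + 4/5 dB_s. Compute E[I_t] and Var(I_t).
E[I_t] = 0; Var(I_t) = t*(1225*t^2 + 1680*t + 768)/1200

The Itô integral of a deterministic integrand f(s) has mean 0 because each increment f(s) * (B_{s+ds} - B_s) has mean 0. By the Itô isometry:
  Var( int_0^t f(s) dB_s ) = E[ (int_0^t f(s) dB_s)^2 ] = int_0^t f(s)^2 ds.
Here f(s) = 7*s/4 + 4/5, so f(s)^2 = (35*s + 16)^2/400. Integrate:
  int_0^t ((35*s + 16)^2/400) ds = t*(1225*t^2 + 1680*t + 768)/1200.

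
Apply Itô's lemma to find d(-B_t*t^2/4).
d(-B_t*t^2/4) = (-B_t*t/2) dt + (-t^2/4) dB_t

Itô's formula for f(t, x): d f(t, B_t) = (f_t + (1/2) f_xx) dt + f_x dB_t. Compute partials of f(t, x) = -t^2*x/4:
  f_t(t,x)  = -t*x/2
  f_x(t,x)  = -t^2/4
  f_xx(t,x) = 0
Assemble drift = f_t + (1/2) f_xx = -t*x/2 and diffusion = f_x = -t^2/4. Substituting x = B_t:
  d(-B_t*t^2/4) = (-B_t*t/2) dt + (-t^2/4) dB_t.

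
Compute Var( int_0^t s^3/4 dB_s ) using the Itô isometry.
Var = t^7/112

The Itô integral of a deterministic integrand f(s) has mean 0 because each increment f(s) * (B_{s+ds} - B_s) has mean 0. By the Itô isometry:
  Var( int_0^t f(s) dB_s ) = E[ (int_0^t f(s) dB_s)^2 ] = int_0^t f(s)^2 ds.
Here f(s) = s^3/4, so f(s)^2 = s^6/16. Integrate:
  int_0^t (s^6/16) ds = t^7/112.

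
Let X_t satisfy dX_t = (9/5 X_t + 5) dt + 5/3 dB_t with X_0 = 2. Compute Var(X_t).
Var(X_t) = 125*exp(18*t/5)/162 - 125/162

The variance V(t) = Var(X_t) satisfies V'(t) = 2 a V(t) + c^2 with V(0) = 0 (drift coefficient is linear in X, diffusion is constant). With a = 9/5, c = 5/3, the solution is
  V(t) = (c^2 / (2 a)) * (exp(2 a t) - 1)
       = ((5/3)^2 / (2*(9/5))) * (exp((18/5) t) - 1)
       = 125*exp(18*t/5)/162 - 125/162.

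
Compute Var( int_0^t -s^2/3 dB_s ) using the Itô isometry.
Var = t^5/45

The Itô integral of a deterministic integrand f(s) has mean 0 because each increment f(s) * (B_{s+ds} - B_s) has mean 0. By the Itô isometry:
  Var( int_0^t f(s) dB_s ) = E[ (int_0^t f(s) dB_s)^2 ] = int_0^t f(s)^2 ds.
Here f(s) = -s^2/3, so f(s)^2 = s^4/9. Integrate:
  int_0^t (s^4/9) ds = t^5/45.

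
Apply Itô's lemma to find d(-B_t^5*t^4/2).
d(-B_t^5*t^4/2) = (B_t^3*t^3*(-2*B_t^2 - 5*t)) dt + (-5*B_t^4*t^4/2) dB_t

Itô's formula for f(t, x): d f(t, B_t) = (f_t + (1/2) f_xx) dt + f_x dB_t. Compute partials of f(t, x) = -t^4*x^5/2:
  f_t(t,x)  = -2*t^3*x^5
  f_x(t,x)  = -5*t^4*x^4/2
  f_xx(t,x) = -10*t^4*x^3
Assemble drift = f_t + (1/2) f_xx = t^3*x^3*(-5*t - 2*x^2) and diffusion = f_x = -5*t^4*x^4/2. Substituting x = B_t:
  d(-B_t^5*t^4/2) = (B_t^3*t^3*(-2*B_t^2 - 5*t)) dt + (-5*B_t^4*t^4/2) dB_t.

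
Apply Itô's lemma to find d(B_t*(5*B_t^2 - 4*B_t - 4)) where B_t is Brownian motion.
d(B_t*(5*B_t^2 - 4*B_t - 4)) = (15*B_t - 4) dt + (15*B_t^2 - 8*B_t - 4) dB_t

Itô's formula for f(B_t) gives d f(B_t) = f'(B_t) dB_t + (1/2) f''(B_t) dt. Compute derivatives of f(x) = x*(5*x^2 - 4*x - 4):
  f'(x)  = 15*x^2 - 8*x - 4
  f''(x) = 30*x - 8
Substitute x = B_t and multiply the f'' term by 1/2:
  drift     = (1/2) * (30*x - 8) evaluated at B_t = 15*B_t - 4
  diffusion = (15*x^2 - 8*x - 4) evaluated at B_t = 15*B_t^2 - 8*B_t - 4
Therefore d(B_t*(5*B_t^2 - 4*B_t - 4)) = (15*B_t - 4) dt + (15*B_t^2 - 8*B_t - 4) dB_t.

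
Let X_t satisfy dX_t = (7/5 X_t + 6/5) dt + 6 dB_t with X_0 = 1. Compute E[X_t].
E[X_t] = 13*exp(7*t/5)/7 - 6/7

Taking expectations and using E[dB_t] = 0, the mean m(t) = E[X_t] satisfies the ODE m'(t) = a m(t) + b with m(0) = x_0. With a = 7/5, b = 6/5, x_0 = 1, the solution is
  m(t) = x_0 * exp(a t) + (b/a) * (exp(a t) - 1)
       = 1 * exp((7/5) t) + ((6/5)/(7/5)) * (exp((7/5) t) - 1)
       = 13*exp(7*t/5)/7 - 6/7.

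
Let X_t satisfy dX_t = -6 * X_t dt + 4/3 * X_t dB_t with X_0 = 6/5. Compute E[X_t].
E[X_t] = 6*exp(-6*t)/5

For GBM dX = mu X dt + sigma X dB with X_0 = x_0, apply Itô to Y = log X: dY = (mu - sigma^2/2) dt + sigma dB, so Y_t = log(x_0) + (mu - sigma^2/2) t + sigma B_t and hence X_t = x_0 * exp((mu - sigma^2/2) t + sigma B_t).
With mu = -6, sigma = 4/3, x_0 = 6/5, this gives:
  X_t = 6/5 * exp((-62/9) * t + (4/3) * B_t).
Since sigma*B_t ~ Normal(0, sigma^2 t), E[exp(sigma*B_t)] = exp(sigma^2 t / 2); so E[X_t] = x_0 * exp((mu - sigma^2/2) t) * exp(sigma^2 t / 2) = x_0 * exp(mu t) = 6*exp(-6*t)/5.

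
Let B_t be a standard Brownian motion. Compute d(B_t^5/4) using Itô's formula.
d(B_t^5/4) = (5*B_t^3/2) dt + (5*B_t^4/4) dB_t

Itô's formula for f(B_t) gives d f(B_t) = f'(B_t) dB_t + (1/2) f''(B_t) dt. Compute derivatives of f(x) = x^5/4:
  f'(x)  = 5*x^4/4
  f''(x) = 5*x^3
Substitute x = B_t and multiply the f'' term by 1/2:
  drift     = (1/2) * (5*x^3) evaluated at B_t = 5*B_t^3/2
  diffusion = (5*x^4/4) evaluated at B_t = 5*B_t^4/4
Therefore d(B_t^5/4) = (5*B_t^3/2) dt + (5*B_t^4/4) dB_t.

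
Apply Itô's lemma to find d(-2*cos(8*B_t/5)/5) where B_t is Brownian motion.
d(-2*cos(8*B_t/5)/5) = (64*cos(8*B_t/5)/125) dt + (16*sin(8*B_t/5)/25) dB_t

Itô's formula for f(B_t) gives d f(B_t) = f'(B_t) dB_t + (1/2) f''(B_t) dt. Compute derivatives of f(x) = -2*cos(8*x/5)/5:
  f'(x)  = 16*sin(8*x/5)/25
  f''(x) = 128*cos(8*x/5)/125
Substitute x = B_t and multiply the f'' term by 1/2:
  drift     = (1/2) * (128*cos(8*x/5)/125) evaluated at B_t = 64*cos(8*B_t/5)/125
  diffusion = (16*sin(8*x/5)/25) evaluated at B_t = 16*sin(8*B_t/5)/25
Therefore d(-2*cos(8*B_t/5)/5) = (64*cos(8*B_t/5)/125) dt + (16*sin(8*B_t/5)/25) dB_t.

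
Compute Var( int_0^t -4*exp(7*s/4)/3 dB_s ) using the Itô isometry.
Var = 32*exp(7*t/2)/63 - 32/63

The Itô integral of a deterministic integrand f(s) has mean 0 because each increment f(s) * (B_{s+ds} - B_s) has mean 0. By the Itô isometry:
  Var( int_0^t f(s) dB_s ) = E[ (int_0^t f(s) dB_s)^2 ] = int_0^t f(s)^2 ds.
Here f(s) = -4*exp(7*s/4)/3, so f(s)^2 = 16*exp(7*s/2)/9. Integrate:
  int_0^t (16*exp(7*s/2)/9) ds = 32*exp(7*t/2)/63 - 32/63.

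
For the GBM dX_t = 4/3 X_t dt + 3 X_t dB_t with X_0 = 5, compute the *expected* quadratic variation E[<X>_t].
E[<X>_t] = 135*exp(35*t/3)/7 - 135/7

<X>_t = int_0^t (3 * X_s)^2 ds. Taking expectation inside the integral: E[<X>_t] = 3^2 * int_0^t E[X_s^2] ds. For GBM, E[X_s^2] = x_0^2 * exp((2 mu + sigma^2) s). Integrating:
  E[<X>_t] = 3^2 * 5^2 * (exp((2*(4/3) + 3^2) t) - 1) / (2*(4/3) + 3^2)
           = 3^2 * 5^2 * (exp((35/3) t) - 1) / (35/3) = 135*exp(35*t/3)/7 - 135/7.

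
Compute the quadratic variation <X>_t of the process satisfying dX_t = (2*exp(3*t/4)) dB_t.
<X>_t = 8*exp(3*t/2)/3 - 8/3

For an Itô process dX_t = a(t) dt + b(t) dB_t, the quadratic variation is <X>_t = int_0^t b(s)^2 ds (the drift term does not contribute). Here b(s) = 2*exp(3*s/4), so
  b(s)^2 = 4*exp(3*s/2).
Integrating from 0 to t:
  <X>_t = int_0^t (4*exp(3*s/2)) ds = 8*exp(3*t/2)/3 - 8/3.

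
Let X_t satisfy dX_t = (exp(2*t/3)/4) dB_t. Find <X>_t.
<X>_t = 3*exp(4*t/3)/64 - 3/64

For an Itô process dX_t = a(t) dt + b(t) dB_t, the quadratic variation is <X>_t = int_0^t b(s)^2 ds (the drift term does not contribute). Here b(s) = exp(2*s/3)/4, so
  b(s)^2 = exp(4*s/3)/16.
Integrating from 0 to t:
  <X>_t = int_0^t (exp(4*s/3)/16) ds = 3*exp(4*t/3)/64 - 3/64.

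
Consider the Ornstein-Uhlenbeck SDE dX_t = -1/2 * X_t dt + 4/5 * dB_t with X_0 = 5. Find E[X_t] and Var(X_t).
E[X_t] = 5*exp(-t/2); Var(X_t) = 16/25 - 16*exp(-t)/25

The OU SDE dX = -theta X dt + sigma dB admits the integrating factor exp(theta t): d(exp(theta t) X_t) = sigma exp(theta t) dB_t. Integrating from 0 to t:
  X_t = x_0 * exp(-theta t) + sigma * int_0^t exp(-theta (t-s)) dB_s.
The Itô integral has mean 0 and (by the Itô isometry) variance sigma^2 * int_0^t exp(-2 theta (t - s)) ds = sigma^2 * (1 - exp(-2 theta t)) / (2 theta).
With theta = 1/2, sigma = 4/5, x_0 = 5:
  E[X_t] = 5 * exp(-1/2 t) = 5*exp(-t/2)
  Var(X_t) = (4/5)^2 * (1 - exp(-2*1/2 t)) / (2 * 1/2) = 16/25 - 16*exp(-t)/25.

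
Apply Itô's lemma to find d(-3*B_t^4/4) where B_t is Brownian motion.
d(-3*B_t^4/4) = (-9*B_t^2/2) dt + (-3*B_t^3) dB_t

Itô's formula for f(B_t) gives d f(B_t) = f'(B_t) dB_t + (1/2) f''(B_t) dt. Compute derivatives of f(x) = -3*x^4/4:
  f'(x)  = -3*x^3
  f''(x) = -9*x^2
Substitute x = B_t and multiply the f'' term by 1/2:
  drift     = (1/2) * (-9*x^2) evaluated at B_t = -9*B_t^2/2
  diffusion = (-3*x^3) evaluated at B_t = -3*B_t^3
Therefore d(-3*B_t^4/4) = (-9*B_t^2/2) dt + (-3*B_t^3) dB_t.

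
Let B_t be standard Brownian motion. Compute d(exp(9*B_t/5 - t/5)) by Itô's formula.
d(exp(9*B_t/5 - t/5)) = (71*exp(9*B_t/5 - t/5)/50) dt + (9*exp(9*B_t/5 - t/5)/5) dB_t

Itô's formula for f(t, x): d f(t, B_t) = (f_t + (1/2) f_xx) dt + f_x dB_t. Compute partials of f(t, x) = exp(-t/5 + 9*x/5):
  f_t(t,x)  = -exp(-t/5 + 9*x/5)/5
  f_x(t,x)  = 9*exp(-t/5 + 9*x/5)/5
  f_xx(t,x) = 81*exp(-t/5 + 9*x/5)/25
Assemble drift = f_t + (1/2) f_xx = 71*exp(-t/5 + 9*x/5)/50 and diffusion = f_x = 9*exp(-t/5 + 9*x/5)/5. Substituting x = B_t:
  d(exp(9*B_t/5 - t/5)) = (71*exp(9*B_t/5 - t/5)/50) dt + (9*exp(9*B_t/5 - t/5)/5) dB_t.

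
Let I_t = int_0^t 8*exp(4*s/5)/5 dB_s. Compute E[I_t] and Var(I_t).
E[I_t] = 0; Var(I_t) = 8*exp(8*t/5)/5 - 8/5

The Itô integral of a deterministic integrand f(s) has mean 0 because each increment f(s) * (B_{s+ds} - B_s) has mean 0. By the Itô isometry:
  Var( int_0^t f(s) dB_s ) = E[ (int_0^t f(s) dB_s)^2 ] = int_0^t f(s)^2 ds.
Here f(s) = 8*exp(4*s/5)/5, so f(s)^2 = 64*exp(8*s/5)/25. Integrate:
  int_0^t (64*exp(8*s/5)/25) ds = 8*exp(8*t/5)/5 - 8/5.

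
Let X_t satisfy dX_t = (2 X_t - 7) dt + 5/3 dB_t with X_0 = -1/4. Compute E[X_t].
E[X_t] = 7/2 - 15*exp(2*t)/4

Taking expectations and using E[dB_t] = 0, the mean m(t) = E[X_t] satisfies the ODE m'(t) = a m(t) + b with m(0) = x_0. With a = 2, b = -7, x_0 = -1/4, the solution is
  m(t) = x_0 * exp(a t) + (b/a) * (exp(a t) - 1)
       = (-1/4) * exp(2 t) + ((-7)/2) * (exp(2 t) - 1)
       = 7/2 - 15*exp(2*t)/4.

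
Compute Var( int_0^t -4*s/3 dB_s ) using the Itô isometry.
Var = 16*t^3/27

The Itô integral of a deterministic integrand f(s) has mean 0 because each increment f(s) * (B_{s+ds} - B_s) has mean 0. By the Itô isometry:
  Var( int_0^t f(s) dB_s ) = E[ (int_0^t f(s) dB_s)^2 ] = int_0^t f(s)^2 ds.
Here f(s) = -4*s/3, so f(s)^2 = 16*s^2/9. Integrate:
  int_0^t (16*s^2/9) ds = 16*t^3/27.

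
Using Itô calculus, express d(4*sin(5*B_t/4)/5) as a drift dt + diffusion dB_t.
d(4*sin(5*B_t/4)/5) = (-5*sin(5*B_t/4)/8) dt + (cos(5*B_t/4)) dB_t

Itô's formula for f(B_t) gives d f(B_t) = f'(B_t) dB_t + (1/2) f''(B_t) dt. Compute derivatives of f(x) = 4*sin(5*x/4)/5:
  f'(x)  = cos(5*x/4)
  f''(x) = -5*sin(5*x/4)/4
Substitute x = B_t and multiply the f'' term by 1/2:
  drift     = (1/2) * (-5*sin(5*x/4)/4) evaluated at B_t = -5*sin(5*B_t/4)/8
  diffusion = (cos(5*x/4)) evaluated at B_t = cos(5*B_t/4)
Therefore d(4*sin(5*B_t/4)/5) = (-5*sin(5*B_t/4)/8) dt + (cos(5*B_t/4)) dB_t.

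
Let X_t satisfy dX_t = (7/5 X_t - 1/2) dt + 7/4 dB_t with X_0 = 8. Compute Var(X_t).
Var(X_t) = 35*exp(14*t/5)/32 - 35/32

The variance V(t) = Var(X_t) satisfies V'(t) = 2 a V(t) + c^2 with V(0) = 0 (drift coefficient is linear in X, diffusion is constant). With a = 7/5, c = 7/4, the solution is
  V(t) = (c^2 / (2 a)) * (exp(2 a t) - 1)
       = ((7/4)^2 / (2*(7/5))) * (exp((14/5) t) - 1)
       = 35*exp(14*t/5)/32 - 35/32.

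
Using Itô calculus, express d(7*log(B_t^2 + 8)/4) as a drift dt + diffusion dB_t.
d(7*log(B_t^2 + 8)/4) = (7*(8 - B_t^2)/(4*(B_t^2 + 8)^2)) dt + (7*B_t/(2*(B_t^2 + 8))) dB_t

Itô's formula for f(B_t) gives d f(B_t) = f'(B_t) dB_t + (1/2) f''(B_t) dt. Compute derivatives of f(x) = 7*log(x^2 + 8)/4:
  f'(x)  = 7*x/(2*(x^2 + 8))
  f''(x) = 7*(8 - x^2)/(2*(x^2 + 8)^2)
Substitute x = B_t and multiply the f'' term by 1/2:
  drift     = (1/2) * (7*(8 - x^2)/(2*(x^2 + 8)^2)) evaluated at B_t = 7*(8 - B_t^2)/(4*(B_t^2 + 8)^2)
  diffusion = (7*x/(2*(x^2 + 8))) evaluated at B_t = 7*B_t/(2*(B_t^2 + 8))
Therefore d(7*log(B_t^2 + 8)/4) = (7*(8 - B_t^2)/(4*(B_t^2 + 8)^2)) dt + (7*B_t/(2*(B_t^2 + 8))) dB_t.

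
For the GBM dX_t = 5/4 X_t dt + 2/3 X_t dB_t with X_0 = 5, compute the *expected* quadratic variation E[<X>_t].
E[<X>_t] = 200*exp(53*t/18)/53 - 200/53

<X>_t = int_0^t ((2/3) * X_s)^2 ds. Taking expectation inside the integral: E[<X>_t] = (2/3)^2 * int_0^t E[X_s^2] ds. For GBM, E[X_s^2] = x_0^2 * exp((2 mu + sigma^2) s). Integrating:
  E[<X>_t] = (2/3)^2 * 5^2 * (exp((2*(5/4) + (2/3)^2) t) - 1) / (2*(5/4) + (2/3)^2)
           = (2/3)^2 * 5^2 * (exp((53/18) t) - 1) / (53/18) = 200*exp(53*t/18)/53 - 200/53.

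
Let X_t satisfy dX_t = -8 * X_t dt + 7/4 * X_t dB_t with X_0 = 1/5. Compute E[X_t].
E[X_t] = exp(-8*t)/5

For GBM dX = mu X dt + sigma X dB with X_0 = x_0, apply Itô to Y = log X: dY = (mu - sigma^2/2) dt + sigma dB, so Y_t = log(x_0) + (mu - sigma^2/2) t + sigma B_t and hence X_t = x_0 * exp((mu - sigma^2/2) t + sigma B_t).
With mu = -8, sigma = 7/4, x_0 = 1/5, this gives:
  X_t = 1/5 * exp((-305/32) * t + (7/4) * B_t).
Since sigma*B_t ~ Normal(0, sigma^2 t), E[exp(sigma*B_t)] = exp(sigma^2 t / 2); so E[X_t] = x_0 * exp((mu - sigma^2/2) t) * exp(sigma^2 t / 2) = x_0 * exp(mu t) = exp(-8*t)/5.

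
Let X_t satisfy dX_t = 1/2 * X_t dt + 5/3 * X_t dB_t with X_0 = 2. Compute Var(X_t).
Var(X_t) = 4*(exp(25*t/9) - 1)*exp(t)

For GBM dX = mu X dt + sigma X dB with X_0 = x_0, apply Itô to Y = log X: dY = (mu - sigma^2/2) dt + sigma dB, so Y_t = log(x_0) + (mu - sigma^2/2) t + sigma B_t and hence X_t = x_0 * exp((mu - sigma^2/2) t + sigma B_t).
With mu = 1/2, sigma = 5/3, x_0 = 2, this gives:
  X_t = 2 * exp((-8/9) * t + (5/3) * B_t).
Since sigma*B_t ~ Normal(0, sigma^2 t), E[exp(sigma*B_t)] = exp(sigma^2 t / 2); so E[X_t] = x_0 * exp((mu - sigma^2/2) t) * exp(sigma^2 t / 2) = x_0 * exp(mu t) = 2*exp(t/2).
Var(X_t) = E[X_t^2] - (E[X_t])^2 = x_0^2 * exp(2 mu t) * (exp(sigma^2 t) - 1) = 4*(exp(25*t/9) - 1)*exp(t).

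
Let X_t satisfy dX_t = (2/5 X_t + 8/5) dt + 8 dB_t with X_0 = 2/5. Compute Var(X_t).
Var(X_t) = 80*exp(4*t/5) - 80

The variance V(t) = Var(X_t) satisfies V'(t) = 2 a V(t) + c^2 with V(0) = 0 (drift coefficient is linear in X, diffusion is constant). With a = 2/5, c = 8, the solution is
  V(t) = (c^2 / (2 a)) * (exp(2 a t) - 1)
       = (8^2 / (2*(2/5))) * (exp((4/5) t) - 1)
       = 80*exp(4*t/5) - 80.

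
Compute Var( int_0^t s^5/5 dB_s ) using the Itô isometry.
Var = t^11/275

The Itô integral of a deterministic integrand f(s) has mean 0 because each increment f(s) * (B_{s+ds} - B_s) has mean 0. By the Itô isometry:
  Var( int_0^t f(s) dB_s ) = E[ (int_0^t f(s) dB_s)^2 ] = int_0^t f(s)^2 ds.
Here f(s) = s^5/5, so f(s)^2 = s^10/25. Integrate:
  int_0^t (s^10/25) ds = t^11/275.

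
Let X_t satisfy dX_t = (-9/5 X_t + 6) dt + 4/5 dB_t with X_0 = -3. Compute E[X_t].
E[X_t] = 10/3 - 19*exp(-9*t/5)/3

Taking expectations and using E[dB_t] = 0, the mean m(t) = E[X_t] satisfies the ODE m'(t) = a m(t) + b with m(0) = x_0. With a = -9/5, b = 6, x_0 = -3, the solution is
  m(t) = x_0 * exp(a t) + (b/a) * (exp(a t) - 1)
       = (-3) * exp((-9/5) t) + (6/(-9/5)) * (exp((-9/5) t) - 1)
       = 10/3 - 19*exp(-9*t/5)/3.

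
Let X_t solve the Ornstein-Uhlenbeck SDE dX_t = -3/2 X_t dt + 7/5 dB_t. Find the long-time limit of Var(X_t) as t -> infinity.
lim Var(X_t) = 49/75

The OU SDE dX = -theta X dt + sigma dB admits the integrating factor exp(theta t): d(exp(theta t) X_t) = sigma exp(theta t) dB_t. Integrating from 0 to t gives X_t = x_0 * exp(-theta t) + sigma * int_0^t exp(-theta (t-s)) dB_s for any initial x_0. The Itô integral has variance (by the Itô isometry) sigma^2 * int_0^t exp(-2 theta (t - s)) ds = sigma^2 * (1 - exp(-2 theta t)) / (2 theta), independent of x_0.
With theta = 3/2, sigma = 7/5:
  Var(X_t) = (7/5)^2 * (1 - exp(-2*3/2 t)) / (2 * 3/2) = 49/75 - 49*exp(-3*t)/75.
As t -> infinity, exp(-2*3/2 t) -> 0, so the stationary variance is sigma^2 / (2 theta) = 49/75.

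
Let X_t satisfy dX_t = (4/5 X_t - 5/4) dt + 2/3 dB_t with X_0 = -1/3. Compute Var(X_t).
Var(X_t) = 5*exp(8*t/5)/18 - 5/18

The variance V(t) = Var(X_t) satisfies V'(t) = 2 a V(t) + c^2 with V(0) = 0 (drift coefficient is linear in X, diffusion is constant). With a = 4/5, c = 2/3, the solution is
  V(t) = (c^2 / (2 a)) * (exp(2 a t) - 1)
       = ((2/3)^2 / (2*(4/5))) * (exp((8/5) t) - 1)
       = 5*exp(8*t/5)/18 - 5/18.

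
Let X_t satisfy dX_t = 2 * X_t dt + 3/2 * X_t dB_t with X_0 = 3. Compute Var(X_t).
Var(X_t) = 9*(exp(9*t/4) - 1)*exp(4*t)

For GBM dX = mu X dt + sigma X dB with X_0 = x_0, apply Itô to Y = log X: dY = (mu - sigma^2/2) dt + sigma dB, so Y_t = log(x_0) + (mu - sigma^2/2) t + sigma B_t and hence X_t = x_0 * exp((mu - sigma^2/2) t + sigma B_t).
With mu = 2, sigma = 3/2, x_0 = 3, this gives:
  X_t = 3 * exp((7/8) * t + (3/2) * B_t).
Since sigma*B_t ~ Normal(0, sigma^2 t), E[exp(sigma*B_t)] = exp(sigma^2 t / 2); so E[X_t] = x_0 * exp((mu - sigma^2/2) t) * exp(sigma^2 t / 2) = x_0 * exp(mu t) = 3*exp(2*t).
Var(X_t) = E[X_t^2] - (E[X_t])^2 = x_0^2 * exp(2 mu t) * (exp(sigma^2 t) - 1) = 9*(exp(9*t/4) - 1)*exp(4*t).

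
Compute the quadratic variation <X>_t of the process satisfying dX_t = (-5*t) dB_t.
<X>_t = 25*t^3/3

For an Itô process dX_t = a(t) dt + b(t) dB_t, the quadratic variation is <X>_t = int_0^t b(s)^2 ds (the drift term does not contribute). Here b(s) = -5*s, so
  b(s)^2 = 25*s^2.
Integrating from 0 to t:
  <X>_t = int_0^t (25*s^2) ds = 25*t^3/3.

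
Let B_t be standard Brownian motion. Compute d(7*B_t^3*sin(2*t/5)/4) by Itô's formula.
d(7*B_t^3*sin(2*t/5)/4) = (7*B_t*(2*B_t^2*cos(2*t/5) + 15*sin(2*t/5))/20) dt + (21*B_t^2*sin(2*t/5)/4) dB_t

Itô's formula for f(t, x): d f(t, B_t) = (f_t + (1/2) f_xx) dt + f_x dB_t. Compute partials of f(t, x) = 7*x^3*sin(2*t/5)/4:
  f_t(t,x)  = 7*x^3*cos(2*t/5)/10
  f_x(t,x)  = 21*x^2*sin(2*t/5)/4
  f_xx(t,x) = 21*x*sin(2*t/5)/2
Assemble drift = f_t + (1/2) f_xx = 7*x*(2*x^2*cos(2*t/5) + 15*sin(2*t/5))/20 and diffusion = f_x = 21*x^2*sin(2*t/5)/4. Substituting x = B_t:
  d(7*B_t^3*sin(2*t/5)/4) = (7*B_t*(2*B_t^2*cos(2*t/5) + 15*sin(2*t/5))/20) dt + (21*B_t^2*sin(2*t/5)/4) dB_t.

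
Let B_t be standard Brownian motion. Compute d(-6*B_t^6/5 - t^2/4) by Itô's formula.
d(-6*B_t^6/5 - t^2/4) = (-18*B_t^4 - t/2) dt + (-36*B_t^5/5) dB_t

Itô's formula for f(t, x): d f(t, B_t) = (f_t + (1/2) f_xx) dt + f_x dB_t. Compute partials of f(t, x) = -t^2/4 - 6*x^6/5:
  f_t(t,x)  = -t/2
  f_x(t,x)  = -36*x^5/5
  f_xx(t,x) = -36*x^4
Assemble drift = f_t + (1/2) f_xx = -t/2 - 18*x^4 and diffusion = f_x = -36*x^5/5. Substituting x = B_t:
  d(-6*B_t^6/5 - t^2/4) = (-18*B_t^4 - t/2) dt + (-36*B_t^5/5) dB_t.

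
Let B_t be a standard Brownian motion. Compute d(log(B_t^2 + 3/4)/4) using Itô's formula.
d(log(B_t^2 + 3/4)/4) = ((3 - 4*B_t^2)/(4*B_t^2 + 3)^2) dt + (2*B_t/(4*B_t^2 + 3)) dB_t

Itô's formula for f(B_t) gives d f(B_t) = f'(B_t) dB_t + (1/2) f''(B_t) dt. Compute derivatives of f(x) = log(x^2 + 3/4)/4:
  f'(x)  = 2*x/(4*x^2 + 3)
  f''(x) = 2*(3 - 4*x^2)/(4*x^2 + 3)^2
Substitute x = B_t and multiply the f'' term by 1/2:
  drift     = (1/2) * (2*(3 - 4*x^2)/(4*x^2 + 3)^2) evaluated at B_t = (3 - 4*B_t^2)/(4*B_t^2 + 3)^2
  diffusion = (2*x/(4*x^2 + 3)) evaluated at B_t = 2*B_t/(4*B_t^2 + 3)
Therefore d(log(B_t^2 + 3/4)/4) = ((3 - 4*B_t^2)/(4*B_t^2 + 3)^2) dt + (2*B_t/(4*B_t^2 + 3)) dB_t.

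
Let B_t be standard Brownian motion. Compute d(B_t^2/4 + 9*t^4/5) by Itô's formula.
d(B_t^2/4 + 9*t^4/5) = (36*t^3/5 + 1/4) dt + (B_t/2) dB_t

Itô's formula for f(t, x): d f(t, B_t) = (f_t + (1/2) f_xx) dt + f_x dB_t. Compute partials of f(t, x) = 9*t^4/5 + x^2/4:
  f_t(t,x)  = 36*t^3/5
  f_x(t,x)  = x/2
  f_xx(t,x) = 1/2
Assemble drift = f_t + (1/2) f_xx = 36*t^3/5 + 1/4 and diffusion = f_x = x/2. Substituting x = B_t:
  d(B_t^2/4 + 9*t^4/5) = (36*t^3/5 + 1/4) dt + (B_t/2) dB_t.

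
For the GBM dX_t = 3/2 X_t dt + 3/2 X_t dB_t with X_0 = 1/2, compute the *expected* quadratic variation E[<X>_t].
E[<X>_t] = 3*exp(21*t/4)/28 - 3/28

<X>_t = int_0^t ((3/2) * X_s)^2 ds. Taking expectation inside the integral: E[<X>_t] = (3/2)^2 * int_0^t E[X_s^2] ds. For GBM, E[X_s^2] = x_0^2 * exp((2 mu + sigma^2) s). Integrating:
  E[<X>_t] = (3/2)^2 * (1/2)^2 * (exp((2*(3/2) + (3/2)^2) t) - 1) / (2*(3/2) + (3/2)^2)
           = (3/2)^2 * (1/2)^2 * (exp((21/4) t) - 1) / (21/4) = 3*exp(21*t/4)/28 - 3/28.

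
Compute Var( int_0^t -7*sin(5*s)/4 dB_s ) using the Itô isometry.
Var = 49*t/32 - 49*sin(10*t)/320

The Itô integral of a deterministic integrand f(s) has mean 0 because each increment f(s) * (B_{s+ds} - B_s) has mean 0. By the Itô isometry:
  Var( int_0^t f(s) dB_s ) = E[ (int_0^t f(s) dB_s)^2 ] = int_0^t f(s)^2 ds.
Here f(s) = -7*sin(5*s)/4, so f(s)^2 = 49*sin(5*s)^2/16. Integrate:
  int_0^t (49*sin(5*s)^2/16) ds = 49*t/32 - 49*sin(10*t)/320.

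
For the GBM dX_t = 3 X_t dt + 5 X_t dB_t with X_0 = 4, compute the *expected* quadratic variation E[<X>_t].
E[<X>_t] = 400*exp(31*t)/31 - 400/31

<X>_t = int_0^t (5 * X_s)^2 ds. Taking expectation inside the integral: E[<X>_t] = 5^2 * int_0^t E[X_s^2] ds. For GBM, E[X_s^2] = x_0^2 * exp((2 mu + sigma^2) s). Integrating:
  E[<X>_t] = 5^2 * 4^2 * (exp((2*3 + 5^2) t) - 1) / (2*3 + 5^2)
           = 5^2 * 4^2 * (exp(31 t) - 1) / 31 = 400*exp(31*t)/31 - 400/31.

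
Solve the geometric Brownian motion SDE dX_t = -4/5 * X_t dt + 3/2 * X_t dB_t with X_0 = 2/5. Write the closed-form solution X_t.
X_t = 2/5 * exp((-77/40) * t + (3/2) * B_t)

For GBM dX = mu X dt + sigma X dB with X_0 = x_0, apply Itô to Y = log X: dY = (mu - sigma^2/2) dt + sigma dB, so Y_t = log(x_0) + (mu - sigma^2/2) t + sigma B_t and hence X_t = x_0 * exp((mu - sigma^2/2) t + sigma B_t).
With mu = -4/5, sigma = 3/2, x_0 = 2/5, this gives:
  X_t = 2/5 * exp((-77/40) * t + (3/2) * B_t).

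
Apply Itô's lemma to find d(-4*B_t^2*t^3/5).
d(-4*B_t^2*t^3/5) = (4*t^2*(-3*B_t^2 - t)/5) dt + (-8*B_t*t^3/5) dB_t

Itô's formula for f(t, x): d f(t, B_t) = (f_t + (1/2) f_xx) dt + f_x dB_t. Compute partials of f(t, x) = -4*t^3*x^2/5:
  f_t(t,x)  = -12*t^2*x^2/5
  f_x(t,x)  = -8*t^3*x/5
  f_xx(t,x) = -8*t^3/5
Assemble drift = f_t + (1/2) f_xx = 4*t^2*(-t - 3*x^2)/5 and diffusion = f_x = -8*t^3*x/5. Substituting x = B_t:
  d(-4*B_t^2*t^3/5) = (4*t^2*(-3*B_t^2 - t)/5) dt + (-8*B_t*t^3/5) dB_t.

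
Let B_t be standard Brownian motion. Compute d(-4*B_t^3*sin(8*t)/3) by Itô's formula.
d(-4*B_t^3*sin(8*t)/3) = (-4*B_t*(8*B_t^2*cos(8*t)/3 + sin(8*t))) dt + (-4*B_t^2*sin(8*t)) dB_t

Itô's formula for f(t, x): d f(t, B_t) = (f_t + (1/2) f_xx) dt + f_x dB_t. Compute partials of f(t, x) = -4*x^3*sin(8*t)/3:
  f_t(t,x)  = -32*x^3*cos(8*t)/3
  f_x(t,x)  = -4*x^2*sin(8*t)
  f_xx(t,x) = -8*x*sin(8*t)
Assemble drift = f_t + (1/2) f_xx = -4*x*(8*x^2*cos(8*t)/3 + sin(8*t)) and diffusion = f_x = -4*x^2*sin(8*t). Substituting x = B_t:
  d(-4*B_t^3*sin(8*t)/3) = (-4*B_t*(8*B_t^2*cos(8*t)/3 + sin(8*t))) dt + (-4*B_t^2*sin(8*t)) dB_t.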